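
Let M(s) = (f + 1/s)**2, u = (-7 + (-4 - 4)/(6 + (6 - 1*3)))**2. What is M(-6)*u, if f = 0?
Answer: 5041/2916 ≈ 1.7287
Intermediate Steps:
u = 5041/81 (u = (-7 - 8/(6 + (6 - 3)))**2 = (-7 - 8/(6 + 3))**2 = (-7 - 8/9)**2 = (-71/9)**2 = 5041/81 ≈ 62.235)
M(s) = s**(-2) (M(s) = (0 + 1/s)**2 = (1/s)**2 = s**(-2))
M(-6)*u = (5041/81)/(-6)**2 = (1/36)*(5041/81) = 5041/2916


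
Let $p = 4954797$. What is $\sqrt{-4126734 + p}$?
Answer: $9 \sqrt{10223} \approx 909.98$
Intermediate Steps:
$\sqrt{-4126734 + p} = \sqrt{-4126734 + 4954797} = \sqrt{828063} = 9 \sqrt{10223}$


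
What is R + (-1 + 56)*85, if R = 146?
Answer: 4821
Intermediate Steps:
R + (-1 + 56)*85 = 146 + (-1 + 56)*85 = 146 + 55*85 = 146 + 4675 = 4821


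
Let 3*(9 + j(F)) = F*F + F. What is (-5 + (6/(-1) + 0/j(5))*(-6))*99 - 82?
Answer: 2987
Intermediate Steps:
j(F) = -9 + F/3 + F²/3 (j(F) = -9 + (F*F + F)/3 = -9 + (F² + F)/3 = -9 + (F + F²)/3 = -9 + (F/3 + F²/3) = -9 + F/3 + F²/3)
(-5 + (6/(-1) + 0/j(5))*(-6))*99 - 82 = (-5 + (6/(-1) + 0/(-9 + (⅓)*5 + (⅓)*5²))*(-6))*99 - 82 = (-5 + (6*(-1) + 0/(-9 + 5/3 + (⅓)*25))*(-6))*99 - 82 = (-5 + (-6 + 0/(-9 + 5/3 + 25/3))*(-6))*99 - 82 = (-5 + (-6 + 0/1)*(-6))*99 - 82 = (-5 + (-6 + 0*1)*(-6))*99 - 82 = (-5 + (-6 + 0)*(-6))*99 - 82 = (-5 - 6*(-6))*99 - 82 = (-5 + 36)*99 - 82 = 31*99 - 82 = 3069 - 82 = 2987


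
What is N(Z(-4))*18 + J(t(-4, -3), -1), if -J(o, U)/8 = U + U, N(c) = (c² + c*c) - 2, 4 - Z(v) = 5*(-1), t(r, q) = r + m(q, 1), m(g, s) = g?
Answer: 2896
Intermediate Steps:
t(r, q) = q + r (t(r, q) = r + q = q + r)
Z(v) = 9 (Z(v) = 4 - 5*(-1) = 4 - 1*(-5) = 4 + 5 = 9)
N(c) = -2 + 2*c² (N(c) = (c² + c²) - 2 = 2*c² - 2 = -2 + 2*c²)
J(o, U) = -16*U (J(o, U) = -8*(U + U) = -16*U)
N(Z(-4))*18 + J(t(-4, -3), -1) = (-2 + 2*9²)*18 - 16*(-1) = (-2 + 2*81)*18 + 16 = (-2 + 162)*18 + 16 = 160*18 + 16 = 2880 + 16 = 2896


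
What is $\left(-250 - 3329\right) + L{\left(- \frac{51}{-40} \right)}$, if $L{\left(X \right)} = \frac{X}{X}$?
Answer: $-3578$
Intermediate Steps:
$L{\left(X \right)} = 1$
$\left(-250 - 3329\right) + L{\left(- \frac{51}{-40} \right)} = \left(-250 - 3329\right) + 1 = -3579 + 1 = -3578$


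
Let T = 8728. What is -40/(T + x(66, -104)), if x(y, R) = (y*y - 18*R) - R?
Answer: -2/753 ≈ -0.0026560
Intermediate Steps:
x(y, R) = y² - 19*R (x(y, R) = (y² - 18*R) - R = y² - 19*R)
-40/(T + x(66, -104)) = -40/(8728 + (66² - 19*(-104))) = -40/(8728 + (4356 + 1976)) = -40/(8728 + 6332) = -40/15060 = -40*1/15060 = -2/753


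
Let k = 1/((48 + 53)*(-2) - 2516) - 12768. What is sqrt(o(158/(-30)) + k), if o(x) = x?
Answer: I*sqrt(262118935490)/4530 ≈ 113.02*I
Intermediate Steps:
k = -34703425/2718 (k = 1/(101*(-2) - 2516) - 12768 = 1/(-202 - 2516) - 12768 = 1/(-2718) - 12768 = -1/2718 - 12768 = -34703425/2718 ≈ -12768.)
sqrt(o(158/(-30)) + k) = sqrt(158/(-30) - 34703425/2718) = sqrt(158*(-1/30) - 34703425/2718) = sqrt(-79/15 - 34703425/2718) = sqrt(-173588699/13590) = I*sqrt(262118935490)/4530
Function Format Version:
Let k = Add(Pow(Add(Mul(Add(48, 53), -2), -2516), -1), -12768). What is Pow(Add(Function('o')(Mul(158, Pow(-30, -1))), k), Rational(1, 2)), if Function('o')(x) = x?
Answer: Mul(Rational(1, 4530), I, Pow(262118935490, Rational(1, 2))) ≈ Mul(113.02, I)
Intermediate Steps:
k = Rational(-34703425, 2718) (k = Add(Pow(Add(Mul(101, -2), -2516), -1), -12768) = Add(Pow(Add(-202, -2516), -1), -12768) = Add(Pow(-2718, -1), -12768) = Add(Rational(-1, 2718), -12768) = Rational(-34703425, 2718) ≈ -12768.)
Pow(Add(Function('o')(Mul(158, Pow(-30, -1))), k), Rational(1, 2)) = Pow(Add(Mul(158, Pow(-30, -1)), Rational(-34703425, 2718)), Rational(1, 2)) = Pow(Add(Mul(158, Rational(-1, 30)), Rational(-34703425, 2718)), Rational(1, 2)) = Pow(Add(Rational(-79, 15), Rational(-34703425, 2718)), Rational(1, 2)) = Pow(Rational(-173588699, 13590), Rational(1, 2)) = Mul(Rational(1, 4530), I, Pow(262118935490, Rational(1, 2)))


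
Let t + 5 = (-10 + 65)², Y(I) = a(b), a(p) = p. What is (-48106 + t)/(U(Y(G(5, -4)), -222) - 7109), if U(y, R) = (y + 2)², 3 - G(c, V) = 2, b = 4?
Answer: 45086/7073 ≈ 6.3744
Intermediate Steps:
G(c, V) = 1 (G(c, V) = 3 - 1*2 = 3 - 2 = 1)
Y(I) = 4
U(y, R) = (2 + y)²
t = 3020 (t = -5 + (-10 + 65)² = -5 + 55² = -5 + 3025 = 3020)
(-48106 + t)/(U(Y(G(5, -4)), -222) - 7109) = (-48106 + 3020)/((2 + 4)² - 7109) = -45086/(6² - 7109) = -45086/(36 - 7109) = -45086/(-7073) = -45086*(-1/7073) = 45086/7073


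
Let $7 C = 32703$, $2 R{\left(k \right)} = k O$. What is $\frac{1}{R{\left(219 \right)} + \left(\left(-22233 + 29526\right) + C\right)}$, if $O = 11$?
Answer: $\frac{14}{184371} \approx 7.5934 \cdot 10^{-5}$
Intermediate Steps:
$R{\left(k \right)} = \frac{11 k}{2}$ ($R{\left(k \right)} = \frac{k 11}{2} = \frac{11 k}{2}$)
$C = \frac{32703}{7}$ ($C = \frac{1}{7} \cdot 32703 = \frac{32703}{7} \approx 4671.9$)
$\frac{1}{R{\left(219 \right)} + \left(\left(-22233 + 29526\right) + C\right)} = \frac{1}{\frac{11}{2} \cdot 219 + \left(\left(-22233 + 29526\right) + \frac{32703}{7}\right)} = \frac{1}{\frac{2409}{2} + \left(7293 + \frac{32703}{7}\right)} = \frac{1}{\frac{2409}{2} + \frac{83754}{7}} = \frac{1}{\frac{184371}{14}} = \frac{14}{184371}$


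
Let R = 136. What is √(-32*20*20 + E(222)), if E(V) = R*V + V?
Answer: √17614 ≈ 132.72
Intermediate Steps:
E(V) = 137*V (E(V) = 136*V + V = 137*V)
√(-32*20*20 + E(222)) = √(-32*20*20 + 137*222) = √(-640*20 + 30414) = √(-12800 + 30414) = √17614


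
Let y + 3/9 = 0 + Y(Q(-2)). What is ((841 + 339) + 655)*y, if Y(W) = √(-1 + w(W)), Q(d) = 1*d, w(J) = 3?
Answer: -1835/3 + 1835*√2 ≈ 1983.4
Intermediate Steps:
Q(d) = d
Y(W) = √2 (Y(W) = √(-1 + 3) = √2)
y = -⅓ + √2 (y = -⅓ + (0 + √2) = -⅓ + √2 ≈ 1.0809)
((841 + 339) + 655)*y = ((841 + 339) + 655)*(-⅓ + √2) = (1180 + 655)*(-⅓ + √2) = 1835*(-⅓ + √2) = -1835/3 + 1835*√2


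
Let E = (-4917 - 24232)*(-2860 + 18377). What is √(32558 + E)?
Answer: 5*I*√18090899 ≈ 21267.0*I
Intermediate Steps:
E = -452305033 (E = -29149*15517 = -452305033)
√(32558 + E) = √(32558 - 452305033) = √(-452272475) = 5*I*√18090899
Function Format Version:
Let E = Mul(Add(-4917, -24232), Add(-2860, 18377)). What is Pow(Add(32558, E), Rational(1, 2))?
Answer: Mul(5, I, Pow(18090899, Rational(1, 2))) ≈ Mul(21267., I)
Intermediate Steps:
E = -452305033 (E = Mul(-29149, 15517) = -452305033)
Pow(Add(32558, E), Rational(1, 2)) = Pow(Add(32558, -452305033), Rational(1, 2)) = Pow(-452272475, Rational(1, 2)) = Mul(5, I, Pow(18090899, Rational(1, 2)))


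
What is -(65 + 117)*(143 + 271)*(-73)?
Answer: 5500404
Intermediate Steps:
-(65 + 117)*(143 + 271)*(-73) = -182*414*(-73) = -75348*(-73) = -1*(-5500404) = 5500404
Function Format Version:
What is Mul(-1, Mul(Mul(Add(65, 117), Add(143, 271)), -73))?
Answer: 5500404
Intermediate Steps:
Mul(-1, Mul(Mul(Add(65, 117), Add(143, 271)), -73)) = Mul(-1, Mul(Mul(182, 414), -73)) = Mul(-1, Mul(75348, -73)) = Mul(-1, -5500404) = 5500404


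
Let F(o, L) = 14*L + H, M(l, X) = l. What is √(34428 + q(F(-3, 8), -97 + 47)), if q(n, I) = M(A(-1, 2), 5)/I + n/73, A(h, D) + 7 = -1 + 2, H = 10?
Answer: 13*√27141473/365 ≈ 185.55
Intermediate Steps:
A(h, D) = -6 (A(h, D) = -7 + (-1 + 2) = -7 + 1 = -6)
F(o, L) = 10 + 14*L (F(o, L) = 14*L + 10 = 10 + 14*L)
q(n, I) = -6/I + n/73
√(34428 + q(F(-3, 8), -97 + 47)) = √(34428 + (-6/(-97 + 47) + (10 + 14*8)/73)) = √(34428 + (-6/(-50) + (10 + 112)/73)) = √(34428 + (-6*(-1/50) + (1/73)*122)) = √(34428 + (3/25 + 122/73)) = √(34428 + 3269/1825) = √(62834369/1825) = 13*√27141473/365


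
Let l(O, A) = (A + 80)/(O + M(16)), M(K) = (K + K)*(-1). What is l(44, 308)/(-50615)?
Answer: -97/151845 ≈ -0.00063881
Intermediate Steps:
M(K) = -2*K (M(K) = (2*K)*(-1) = -2*K)
l(O, A) = (80 + A)/(-32 + O) (l(O, A) = (A + 80)/(O - 2*16) = (80 + A)/(O - 32) = (80 + A)/(-32 + O))
l(44, 308)/(-50615) = ((80 + 308)/(-32 + 44))/(-50615) = (388/12)*(-1/50615) = ((1/12)*388)*(-1/50615) = (97/3)*(-1/50615) = -97/151845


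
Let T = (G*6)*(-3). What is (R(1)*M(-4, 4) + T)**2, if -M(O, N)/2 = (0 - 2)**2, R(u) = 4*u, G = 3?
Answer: 7396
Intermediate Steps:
M(O, N) = -8 (M(O, N) = -2*(0 - 2)**2 = -2*(-2)**2 = -2*4 = -8)
T = -54 (T = (3*6)*(-3) = 18*(-3) = -54)
(R(1)*M(-4, 4) + T)**2 = ((4*1)*(-8) - 54)**2 = (4*(-8) - 54)**2 = (-32 - 54)**2 = (-86)**2 = 7396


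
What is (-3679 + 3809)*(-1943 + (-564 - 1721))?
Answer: -549640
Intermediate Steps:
(-3679 + 3809)*(-1943 + (-564 - 1721)) = 130*(-1943 - 2285) = 130*(-4228) = -549640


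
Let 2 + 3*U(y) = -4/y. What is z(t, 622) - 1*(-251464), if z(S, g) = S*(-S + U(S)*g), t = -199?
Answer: 880657/3 ≈ 2.9355e+5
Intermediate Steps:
U(y) = -⅔ - 4/(3*y) (U(y) = -⅔ + (-4/y)/3 = -⅔ - 4/(3*y))
z(S, g) = S*(-S + 2*g*(-2 - S)/(3*S)) (z(S, g) = S*(-S + (2*(-2 - S)/(3*S))*g) = S*(-S + 2*g*(-2 - S)/(3*S)))
z(t, 622) - 1*(-251464) = (-1*(-199)² - ⅔*622*(2 - 199)) - 1*(-251464) = (-1*39601 - ⅔*622*(-197)) + 251464 = (-39601 + 245068/3) + 251464 = 126265/3 + 251464 = 880657/3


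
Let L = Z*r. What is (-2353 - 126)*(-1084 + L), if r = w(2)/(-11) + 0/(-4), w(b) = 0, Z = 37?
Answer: 2687236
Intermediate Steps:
r = 0 (r = 0/(-11) + 0/(-4) = 0*(-1/11) + 0*(-¼) = 0 + 0 = 0)
L = 0 (L = 37*0 = 0)
(-2353 - 126)*(-1084 + L) = (-2353 - 126)*(-1084 + 0) = -2479*(-1084) = 2687236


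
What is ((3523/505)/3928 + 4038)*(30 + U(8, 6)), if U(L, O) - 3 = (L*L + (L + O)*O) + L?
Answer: 1513879008327/1983640 ≈ 7.6318e+5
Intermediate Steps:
U(L, O) = 3 + L + L**2 + O*(L + O) (U(L, O) = 3 + ((L*L + (L + O)*O) + L) = 3 + ((L**2 + O*(L + O)) + L) = 3 + (L + L**2 + O*(L + O)) = 3 + L + L**2 + O*(L + O))
((3523/505)/3928 + 4038)*(30 + U(8, 6)) = ((3523/505)/3928 + 4038)*(30 + (3 + 8 + 8**2 + 6**2 + 8*6)) = ((3523*(1/505))*(1/3928) + 4038)*(30 + (3 + 8 + 64 + 36 + 48)) = ((3523/505)*(1/3928) + 4038)*(30 + 159) = (3523/1983640 + 4038)*189 = (8009941843/1983640)*189 = 1513879008327/1983640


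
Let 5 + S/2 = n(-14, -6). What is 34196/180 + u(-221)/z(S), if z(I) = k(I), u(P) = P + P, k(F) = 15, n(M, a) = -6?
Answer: 7223/45 ≈ 160.51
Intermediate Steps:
u(P) = 2*P
S = -22 (S = -10 + 2*(-6) = -10 - 12 = -22)
z(I) = 15
34196/180 + u(-221)/z(S) = 34196/180 + (2*(-221))/15 = 34196*(1/180) - 442*1/15 = 8549/45 - 442/15 = 7223/45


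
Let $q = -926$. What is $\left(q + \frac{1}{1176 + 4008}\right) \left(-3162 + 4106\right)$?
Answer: $- \frac{283222597}{324} \approx -8.7414 \cdot 10^{5}$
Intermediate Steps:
$\left(q + \frac{1}{1176 + 4008}\right) \left(-3162 + 4106\right) = \left(-926 + \frac{1}{1176 + 4008}\right) \left(-3162 + 4106\right) = \left(-926 + \frac{1}{5184}\right) 944 = \left(- \frac{4800383}{5184}\right) 944 = - \frac{283222597}{324}$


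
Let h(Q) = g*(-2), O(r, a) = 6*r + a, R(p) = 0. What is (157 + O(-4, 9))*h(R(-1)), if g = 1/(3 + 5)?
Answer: -71/2 ≈ -35.500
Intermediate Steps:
g = ⅛ (g = 1/8 = ⅛ ≈ 0.12500)
O(r, a) = a + 6*r
h(Q) = -¼ (h(Q) = (⅛)*(-2) = -¼)
(157 + O(-4, 9))*h(R(-1)) = (157 + (9 + 6*(-4)))*(-¼) = (157 + (9 - 24))*(-¼) = (157 - 15)*(-¼) = 142*(-¼) = -71/2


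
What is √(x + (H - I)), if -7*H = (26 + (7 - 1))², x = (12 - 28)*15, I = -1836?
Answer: 2*√17759/7 ≈ 38.075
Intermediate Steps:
x = -240 (x = -16*15 = -240)
H = -1024/7 (H = -(26 + (7 - 1))²/7 = -(26 + 6)²/7 = -⅐*32² = -⅐*1024 = -1024/7 ≈ -146.29)
√(x + (H - I)) = √(-240 + (-1024/7 - 1*(-1836))) = √(-240 + (-1024/7 + 1836)) = √(-240 + 11828/7) = √(10148/7) = 2*√17759/7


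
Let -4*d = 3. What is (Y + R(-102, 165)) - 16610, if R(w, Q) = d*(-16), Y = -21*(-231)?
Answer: -11747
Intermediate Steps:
d = -¾ (d = -¼*3 = -¾ ≈ -0.75000)
Y = 4851
R(w, Q) = 12 (R(w, Q) = -¾*(-16) = 12)
(Y + R(-102, 165)) - 16610 = (4851 + 12) - 16610 = 4863 - 16610 = -11747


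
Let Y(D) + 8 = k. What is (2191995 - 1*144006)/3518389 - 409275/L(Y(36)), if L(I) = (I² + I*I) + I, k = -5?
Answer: -57572922462/45739057 ≈ -1258.7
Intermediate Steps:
Y(D) = -13 (Y(D) = -8 - 5 = -13)
L(I) = I + 2*I² (L(I) = (I² + I²) + I = 2*I² + I = I + 2*I²)
(2191995 - 1*144006)/3518389 - 409275/L(Y(36)) = (2191995 - 1*144006)/3518389 - 409275*(-1/(13*(1 + 2*(-13)))) = (2191995 - 144006)*(1/3518389) - 409275*(-1/(13*(1 - 26))) = 2047989*(1/3518389) - 409275/((-13*(-25))) = 2047989/3518389 - 409275/325 = 2047989/3518389 - 409275*1/325 = 2047989/3518389 - 16371/13 = -57572922462/45739057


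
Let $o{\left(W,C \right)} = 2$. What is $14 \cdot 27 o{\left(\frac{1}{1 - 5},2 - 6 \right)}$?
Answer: $756$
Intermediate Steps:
$14 \cdot 27 o{\left(\frac{1}{1 - 5},2 - 6 \right)} = 14 \cdot 27 \cdot 2 = 378 \cdot 2 = 756$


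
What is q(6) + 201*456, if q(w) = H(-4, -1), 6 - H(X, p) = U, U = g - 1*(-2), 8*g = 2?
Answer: 366639/4 ≈ 91660.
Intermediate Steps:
g = 1/4 (g = (1/8)*2 = 1/4 ≈ 0.25000)
U = 9/4 (U = 1/4 - 1*(-2) = 1/4 + 2 = 9/4 ≈ 2.2500)
H(X, p) = 15/4 (H(X, p) = 6 - 1*9/4 = 6 - 9/4 = 15/4)
q(w) = 15/4
q(6) + 201*456 = 15/4 + 201*456 = 15/4 + 91656 = 366639/4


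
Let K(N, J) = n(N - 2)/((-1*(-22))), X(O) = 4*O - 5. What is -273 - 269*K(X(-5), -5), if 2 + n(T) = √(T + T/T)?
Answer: -2734/11 - 269*I*√26/22 ≈ -248.55 - 62.347*I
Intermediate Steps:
X(O) = -5 + 4*O
n(T) = -2 + √(1 + T) (n(T) = -2 + √(T + T/T) = -2 + √(T + 1) = -2 + √(1 + T))
K(N, J) = -1/11 + √(-1 + N)/22 (K(N, J) = (-2 + √(1 + (N - 2)))/((-1*(-22))) = (-2 + √(1 + (-2 + N)))/22 = (-2 + √(-1 + N))*(1/22) = -1/11 + √(-1 + N)/22)
-273 - 269*K(X(-5), -5) = -273 - 269*(-1/11 + √(-1 + (-5 + 4*(-5)))/22) = -273 - 269*(-1/11 + √(-1 + (-5 - 20))/22) = -273 - 269*(-1/11 + √(-1 - 25)/22) = -273 - 269*(-1/11 + √(-26)/22) = -273 - 269*(-1/11 + (I*√26)/22) = -273 - 269*(-1/11 + I*√26/22) = -273 + (269/11 - 269*I*√26/22) = -2734/11 - 269*I*√26/22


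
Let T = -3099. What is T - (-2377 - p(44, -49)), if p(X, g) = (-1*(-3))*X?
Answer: -590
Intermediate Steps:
p(X, g) = 3*X
T - (-2377 - p(44, -49)) = -3099 - (-2377 - 3*44) = -3099 - (-2377 - 1*132) = -3099 - (-2377 - 132) = -3099 - 1*(-2509) = -3099 + 2509 = -590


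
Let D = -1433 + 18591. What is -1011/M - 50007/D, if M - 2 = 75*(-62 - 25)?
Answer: -308848923/111921634 ≈ -2.7595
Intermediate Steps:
M = -6523 (M = 2 + 75*(-62 - 25) = 2 + 75*(-87) = 2 - 6525 = -6523)
D = 17158
-1011/M - 50007/D = -1011/(-6523) - 50007/17158 = -1011*(-1/6523) - 50007*1/17158 = 1011/6523 - 50007/17158 = -308848923/111921634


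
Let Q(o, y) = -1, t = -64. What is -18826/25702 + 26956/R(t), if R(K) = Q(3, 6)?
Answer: -346420969/12851 ≈ -26957.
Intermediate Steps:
R(K) = -1
-18826/25702 + 26956/R(t) = -18826/25702 + 26956/(-1) = -18826*1/25702 + 26956*(-1) = -9413/12851 - 26956 = -346420969/12851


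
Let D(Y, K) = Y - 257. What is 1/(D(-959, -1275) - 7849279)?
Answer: -1/7850495 ≈ -1.2738e-7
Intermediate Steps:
D(Y, K) = -257 + Y
1/(D(-959, -1275) - 7849279) = 1/((-257 - 959) - 7849279) = 1/(-1216 - 7849279) = 1/(-7850495) = -1/7850495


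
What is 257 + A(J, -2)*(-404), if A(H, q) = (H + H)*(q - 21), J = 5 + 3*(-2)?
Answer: -18327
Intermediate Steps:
J = -1 (J = 5 - 6 = -1)
A(H, q) = 2*H*(-21 + q) (A(H, q) = (2*H)*(-21 + q) = 2*H*(-21 + q))
257 + A(J, -2)*(-404) = 257 + (2*(-1)*(-21 - 2))*(-404) = 257 + (2*(-1)*(-23))*(-404) = 257 + 46*(-404) = 257 - 18584 = -18327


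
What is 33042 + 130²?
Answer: 49942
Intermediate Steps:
33042 + 130² = 33042 + 16900 = 49942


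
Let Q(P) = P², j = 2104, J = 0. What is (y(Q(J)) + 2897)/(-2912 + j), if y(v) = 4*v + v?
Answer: -2897/808 ≈ -3.5854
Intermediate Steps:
y(v) = 5*v
(y(Q(J)) + 2897)/(-2912 + j) = (5*0² + 2897)/(-2912 + 2104) = (5*0 + 2897)/(-808) = (0 + 2897)*(-1/808) = 2897*(-1/808) = -2897/808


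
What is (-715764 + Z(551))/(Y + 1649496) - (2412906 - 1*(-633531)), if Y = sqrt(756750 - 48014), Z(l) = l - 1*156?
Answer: -1036107211650508923/340104543160 + 5007583*sqrt(226)/340104543160 ≈ -3.0464e+6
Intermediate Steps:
Z(l) = -156 + l (Z(l) = l - 156 = -156 + l)
Y = 56*sqrt(226) (Y = sqrt(708736) = 56*sqrt(226) ≈ 841.86)
(-715764 + Z(551))/(Y + 1649496) - (2412906 - 1*(-633531)) = (-715764 + (-156 + 551))/(56*sqrt(226) + 1649496) - (2412906 - 1*(-633531)) = (-715764 + 395)/(1649496 + 56*sqrt(226)) - (2412906 + 633531) = -715369/(1649496 + 56*sqrt(226)) - 1*3046437 = -715369/(1649496 + 56*sqrt(226)) - 3046437 = -3046437 - 715369/(1649496 + 56*sqrt(226))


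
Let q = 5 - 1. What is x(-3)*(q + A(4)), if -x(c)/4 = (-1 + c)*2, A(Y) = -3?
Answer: 32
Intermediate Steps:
x(c) = 8 - 8*c (x(c) = -4*(-1 + c)*2 = -4*(-2 + 2*c) = 8 - 8*c)
q = 4
x(-3)*(q + A(4)) = (8 - 8*(-3))*(4 - 3) = (8 + 24)*1 = 32*1 = 32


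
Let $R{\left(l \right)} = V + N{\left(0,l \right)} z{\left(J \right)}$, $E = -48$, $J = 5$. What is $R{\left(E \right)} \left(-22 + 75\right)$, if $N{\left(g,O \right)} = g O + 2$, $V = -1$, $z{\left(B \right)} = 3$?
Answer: $265$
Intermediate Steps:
$N{\left(g,O \right)} = 2 + O g$ ($N{\left(g,O \right)} = O g + 2 = 2 + O g$)
$R{\left(l \right)} = 5$ ($R{\left(l \right)} = -1 + \left(2 + l 0\right) 3 = -1 + \left(2 + 0\right) 3 = -1 + 2 \cdot 3 = -1 + 6 = 5$)
$R{\left(E \right)} \left(-22 + 75\right) = 5 \left(-22 + 75\right) = 5 \cdot 53 = 265$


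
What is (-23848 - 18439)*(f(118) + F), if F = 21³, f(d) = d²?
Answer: -980424095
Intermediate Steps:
F = 9261
(-23848 - 18439)*(f(118) + F) = (-23848 - 18439)*(118² + 9261) = -42287*(13924 + 9261) = -42287*23185 = -980424095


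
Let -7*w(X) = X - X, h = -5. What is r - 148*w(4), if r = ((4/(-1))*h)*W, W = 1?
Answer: 20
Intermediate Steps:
w(X) = 0 (w(X) = -(X - X)/7 = -⅐*0 = 0)
r = 20 (r = ((4/(-1))*(-5))*1 = ((4*(-1))*(-5))*1 = -4*(-5)*1 = 20*1 = 20)
r - 148*w(4) = 20 - 148*0 = 20 + 0 = 20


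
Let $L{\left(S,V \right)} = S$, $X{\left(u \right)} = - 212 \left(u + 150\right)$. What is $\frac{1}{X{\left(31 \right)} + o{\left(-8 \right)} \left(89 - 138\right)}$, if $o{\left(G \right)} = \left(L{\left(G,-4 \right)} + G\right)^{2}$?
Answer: $- \frac{1}{50916} \approx -1.964 \cdot 10^{-5}$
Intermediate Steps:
$X{\left(u \right)} = -31800 - 212 u$ ($X{\left(u \right)} = - 212 \left(150 + u\right) = -31800 - 212 u$)
$o{\left(G \right)} = 4 G^{2}$ ($o{\left(G \right)} = \left(G + G\right)^{2} = \left(2 G\right)^{2} = 4 G^{2}$)
$\frac{1}{X{\left(31 \right)} + o{\left(-8 \right)} \left(89 - 138\right)} = \frac{1}{\left(-31800 - 6572\right) + 4 \left(-8\right)^{2} \left(89 - 138\right)} = \frac{1}{\left(-31800 - 6572\right) + 4 \cdot 64 \left(-49\right)} = \frac{1}{-38372 + 256 \left(-49\right)} = \frac{1}{-38372 - 12544} = \frac{1}{-50916} = - \frac{1}{50916}$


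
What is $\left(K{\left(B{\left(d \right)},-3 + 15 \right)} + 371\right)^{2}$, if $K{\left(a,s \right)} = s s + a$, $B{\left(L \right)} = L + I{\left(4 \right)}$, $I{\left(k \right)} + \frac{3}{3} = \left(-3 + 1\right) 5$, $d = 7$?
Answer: $261121$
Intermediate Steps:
$I{\left(k \right)} = -11$ ($I{\left(k \right)} = -1 + \left(-3 + 1\right) 5 = -1 - 10 = -11$)
$B{\left(L \right)} = -11 + L$ ($B{\left(L \right)} = L - 11 = -11 + L$)
$K{\left(a,s \right)} = a + s^{2}$ ($K{\left(a,s \right)} = s^{2} + a = a + s^{2}$)
$\left(K{\left(B{\left(d \right)},-3 + 15 \right)} + 371\right)^{2} = \left(\left(\left(-11 + 7\right) + \left(-3 + 15\right)^{2}\right) + 371\right)^{2} = \left(\left(-4 + 12^{2}\right) + 371\right)^{2} = \left(\left(-4 + 144\right) + 371\right)^{2} = \left(140 + 371\right)^{2} = 511^{2} = 261121$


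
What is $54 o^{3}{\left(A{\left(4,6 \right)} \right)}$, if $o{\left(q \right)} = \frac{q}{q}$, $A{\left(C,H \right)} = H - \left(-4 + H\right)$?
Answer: $54$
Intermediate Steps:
$A{\left(C,H \right)} = 4$
$o{\left(q \right)} = 1$
$54 o^{3}{\left(A{\left(4,6 \right)} \right)} = 54 \cdot 1^{3} = 54 \cdot 1 = 54$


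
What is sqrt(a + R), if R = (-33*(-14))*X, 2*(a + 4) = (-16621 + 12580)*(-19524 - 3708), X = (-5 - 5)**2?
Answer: 2*sqrt(11746613) ≈ 6854.7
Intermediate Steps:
X = 100 (X = (-10)**2 = 100)
a = 46940252 (a = -4 + ((-16621 + 12580)*(-19524 - 3708))/2 = -4 + (-4041*(-23232))/2 = -4 + (1/2)*93880512 = -4 + 46940256 = 46940252)
R = 46200 (R = -33*(-14)*100 = 462*100 = 46200)
sqrt(a + R) = sqrt(46940252 + 46200) = sqrt(46986452) = 2*sqrt(11746613)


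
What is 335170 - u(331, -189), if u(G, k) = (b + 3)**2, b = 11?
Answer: 334974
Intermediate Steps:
u(G, k) = 196 (u(G, k) = (11 + 3)**2 = 14**2 = 196)
335170 - u(331, -189) = 335170 - 1*196 = 335170 - 196 = 334974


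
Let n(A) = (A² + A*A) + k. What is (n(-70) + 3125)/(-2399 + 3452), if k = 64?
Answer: 12989/1053 ≈ 12.335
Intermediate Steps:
n(A) = 64 + 2*A² (n(A) = (A² + A*A) + 64 = (A² + A²) + 64 = 2*A² + 64 = 64 + 2*A²)
(n(-70) + 3125)/(-2399 + 3452) = ((64 + 2*(-70)²) + 3125)/(-2399 + 3452) = ((64 + 2*4900) + 3125)/1053 = ((64 + 9800) + 3125)*(1/1053) = (9864 + 3125)*(1/1053) = 12989*(1/1053) = 12989/1053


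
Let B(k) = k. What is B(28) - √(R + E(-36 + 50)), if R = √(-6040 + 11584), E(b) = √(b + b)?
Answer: 28 - √(2*√7 + 6*√154) ≈ 19.070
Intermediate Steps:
E(b) = √2*√b (E(b) = √(2*b) = √2*√b)
R = 6*√154 (R = √5544 = 6*√154 ≈ 74.458)
B(28) - √(R + E(-36 + 50)) = 28 - √(6*√154 + √2*√(-36 + 50)) = 28 - √(6*√154 + √2*√14) = 28 - √(6*√154 + 2*√7) = 28 - √(2*√7 + 6*√154)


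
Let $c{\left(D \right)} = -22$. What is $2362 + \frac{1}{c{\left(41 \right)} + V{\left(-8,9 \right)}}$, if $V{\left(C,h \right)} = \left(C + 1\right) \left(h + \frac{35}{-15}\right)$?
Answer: $\frac{486569}{206} \approx 2362.0$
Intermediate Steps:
$V{\left(C,h \right)} = \left(1 + C\right) \left(- \frac{7}{3} + h\right)$ ($V{\left(C,h \right)} = \left(1 + C\right) \left(h + 35 \left(- \frac{1}{15}\right)\right) = \left(1 + C\right) \left(h - \frac{7}{3}\right) = \left(1 + C\right) \left(- \frac{7}{3} + h\right)$)
$2362 + \frac{1}{c{\left(41 \right)} + V{\left(-8,9 \right)}} = 2362 + \frac{1}{-22 - \frac{140}{3}} = 2362 + \frac{1}{- \frac{206}{3}} = 2362 - \frac{3}{206} = \frac{486569}{206}$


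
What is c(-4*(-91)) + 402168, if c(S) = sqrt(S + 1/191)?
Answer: 402168 + 15*sqrt(59019)/191 ≈ 4.0219e+5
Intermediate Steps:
c(S) = sqrt(1/191 + S) (c(S) = sqrt(S + 1/191) = sqrt(1/191 + S))
c(-4*(-91)) + 402168 = sqrt(191 + 36481*(-4*(-91)))/191 + 402168 = sqrt(191 + 36481*(-1*(-364)))/191 + 402168 = sqrt(191 + 36481*364)/191 + 402168 = sqrt(191 + 13279084)/191 + 402168 = sqrt(13279275)/191 + 402168 = (15*sqrt(59019))/191 + 402168 = 15*sqrt(59019)/191 + 402168 = 402168 + 15*sqrt(59019)/191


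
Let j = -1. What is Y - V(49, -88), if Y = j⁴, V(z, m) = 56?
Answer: -55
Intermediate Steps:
Y = 1 (Y = (-1)⁴ = 1)
Y - V(49, -88) = 1 - 1*56 = 1 - 56 = -55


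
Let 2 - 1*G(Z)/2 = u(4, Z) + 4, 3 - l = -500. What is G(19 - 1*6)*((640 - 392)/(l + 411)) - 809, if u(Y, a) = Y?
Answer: -371201/457 ≈ -812.26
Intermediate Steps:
l = 503 (l = 3 - 1*(-500) = 3 + 500 = 503)
G(Z) = -12 (G(Z) = 4 - 2*(4 + 4) = 4 - 2*8 = 4 - 16 = -12)
G(19 - 1*6)*((640 - 392)/(l + 411)) - 809 = -12*(640 - 392)/(503 + 411) - 809 = -2976/914 - 809 = -12*124/457 - 809 = -1488/457 - 809 = -371201/457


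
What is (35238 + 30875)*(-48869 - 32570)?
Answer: -5384176607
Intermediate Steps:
(35238 + 30875)*(-48869 - 32570) = 66113*(-81439) = -5384176607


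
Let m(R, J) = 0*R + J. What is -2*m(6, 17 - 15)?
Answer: -4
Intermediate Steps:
m(R, J) = J (m(R, J) = 0 + J = J)
-2*m(6, 17 - 15) = -2*(17 - 15) = -2*2 = -4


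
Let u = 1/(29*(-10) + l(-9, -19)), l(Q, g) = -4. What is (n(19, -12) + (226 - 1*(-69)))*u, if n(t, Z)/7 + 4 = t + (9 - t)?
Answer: -55/49 ≈ -1.1224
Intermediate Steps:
u = -1/294 (u = 1/(29*(-10) - 4) = 1/(-290 - 4) = 1/(-294) = -1/294 ≈ -0.0034014)
n(t, Z) = 35 (n(t, Z) = -28 + 7*(t + (9 - t)) = -28 + 7*9 = -28 + 63 = 35)
(n(19, -12) + (226 - 1*(-69)))*u = (35 + (226 - 1*(-69)))*(-1/294) = (35 + (226 + 69))*(-1/294) = (35 + 295)*(-1/294) = 330*(-1/294) = -55/49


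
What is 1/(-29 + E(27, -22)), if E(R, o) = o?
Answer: -1/51 ≈ -0.019608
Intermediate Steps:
1/(-29 + E(27, -22)) = 1/(-29 - 22) = 1/(-51) = -1/51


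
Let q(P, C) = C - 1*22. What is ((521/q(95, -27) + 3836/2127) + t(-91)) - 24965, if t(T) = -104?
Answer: -2613686590/104223 ≈ -25078.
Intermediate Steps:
q(P, C) = -22 + C (q(P, C) = C - 22 = -22 + C)
((521/q(95, -27) + 3836/2127) + t(-91)) - 24965 = ((521/(-22 - 27) + 3836/2127) - 104) - 24965 = ((521/(-49) + 3836*(1/2127)) - 104) - 24965 = ((521*(-1/49) + 3836/2127) - 104) - 24965 = ((-521/49 + 3836/2127) - 104) - 24965 = (-920203/104223 - 104) - 24965 = -11759395/104223 - 24965 = -2613686590/104223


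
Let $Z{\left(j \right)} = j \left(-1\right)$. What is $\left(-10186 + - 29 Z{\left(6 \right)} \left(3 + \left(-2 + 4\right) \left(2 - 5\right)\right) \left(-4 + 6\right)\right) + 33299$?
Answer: $22069$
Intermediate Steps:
$Z{\left(j \right)} = - j$
$\left(-10186 + - 29 Z{\left(6 \right)} \left(3 + \left(-2 + 4\right) \left(2 - 5\right)\right) \left(-4 + 6\right)\right) + 33299 = \left(-10186 + - 29 \left(\left(-1\right) 6\right) \left(3 + \left(-2 + 4\right) \left(2 - 5\right)\right) \left(-4 + 6\right)\right) + 33299 = \left(-10186 + \left(-29\right) \left(-6\right) \left(3 + 2 \left(-3\right)\right) 2\right) + 33299 = \left(-10186 + 174 \left(3 - 6\right) 2\right) + 33299 = \left(-10186 + 174 \left(\left(-3\right) 2\right)\right) + 33299 = \left(-10186 + 174 \left(-6\right)\right) + 33299 = \left(-10186 - 1044\right) + 33299 = -11230 + 33299 = 22069$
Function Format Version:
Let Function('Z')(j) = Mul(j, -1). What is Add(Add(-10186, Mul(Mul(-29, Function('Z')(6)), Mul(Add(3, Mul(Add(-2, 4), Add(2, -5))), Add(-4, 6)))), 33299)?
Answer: 22069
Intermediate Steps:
Function('Z')(j) = Mul(-1, j)
Add(Add(-10186, Mul(Mul(-29, Function('Z')(6)), Mul(Add(3, Mul(Add(-2, 4), Add(2, -5))), Add(-4, 6)))), 33299) = Add(Add(-10186, Mul(Mul(-29, Mul(-1, 6)), Mul(Add(3, Mul(Add(-2, 4), Add(2, -5))), Add(-4, 6)))), 33299) = Add(Add(-10186, Mul(Mul(-29, -6), Mul(Add(3, Mul(2, -3)), 2))), 33299) = Add(Add(-10186, Mul(174, Mul(Add(3, -6), 2))), 33299) = Add(Add(-10186, Mul(174, Mul(-3, 2))), 33299) = Add(Add(-10186, Mul(174, -6)), 33299) = Add(Add(-10186, -1044), 33299) = Add(-11230, 33299) = 22069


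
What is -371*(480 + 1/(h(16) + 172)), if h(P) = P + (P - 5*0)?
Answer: -36328691/204 ≈ -1.7808e+5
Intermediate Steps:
h(P) = 2*P (h(P) = P + (P + 0) = P + P = 2*P)
-371*(480 + 1/(h(16) + 172)) = -371*(480 + 1/(2*16 + 172)) = -371*(480 + 1/(32 + 172)) = -371*(480 + 1/204) = -371*97921/204 = -36328691/204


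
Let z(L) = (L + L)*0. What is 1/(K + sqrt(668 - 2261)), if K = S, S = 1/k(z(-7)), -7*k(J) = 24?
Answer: -168/917617 - 1728*I*sqrt(177)/917617 ≈ -0.00018308 - 0.025054*I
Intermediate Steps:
z(L) = 0 (z(L) = (2*L)*0 = 0)
k(J) = -24/7 (k(J) = -1/7*24 = -24/7)
S = -7/24 (S = 1/(-24/7) = -7/24 ≈ -0.29167)
K = -7/24 ≈ -0.29167
1/(K + sqrt(668 - 2261)) = 1/(-7/24 + sqrt(668 - 2261)) = 1/(-7/24 + sqrt(-1593)) = 1/(-7/24 + 3*I*sqrt(177))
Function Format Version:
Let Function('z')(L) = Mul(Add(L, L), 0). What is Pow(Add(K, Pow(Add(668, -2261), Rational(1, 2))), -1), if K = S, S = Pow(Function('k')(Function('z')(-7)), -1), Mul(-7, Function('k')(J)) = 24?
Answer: Add(Rational(-168, 917617), Mul(Rational(-1728, 917617), I, Pow(177, Rational(1, 2)))) ≈ Add(-0.00018308, Mul(-0.025054, I))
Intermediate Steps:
Function('z')(L) = 0 (Function('z')(L) = Mul(Mul(2, L), 0) = 0)
Function('k')(J) = Rational(-24, 7) (Function('k')(J) = Mul(Rational(-1, 7), 24) = Rational(-24, 7))
S = Rational(-7, 24) (S = Pow(Rational(-24, 7), -1) = Rational(-7, 24) ≈ -0.29167)
K = Rational(-7, 24) ≈ -0.29167
Pow(Add(K, Pow(Add(668, -2261), Rational(1, 2))), -1) = Pow(Add(Rational(-7, 24), Pow(Add(668, -2261), Rational(1, 2))), -1) = Pow(Add(Rational(-7, 24), Pow(-1593, Rational(1, 2))), -1) = Pow(Add(Rational(-7, 24), Mul(3, I, Pow(177, Rational(1, 2)))), -1)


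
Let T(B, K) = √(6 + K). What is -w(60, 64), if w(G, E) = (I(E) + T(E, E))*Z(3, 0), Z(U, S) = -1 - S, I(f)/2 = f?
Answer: 128 + √70 ≈ 136.37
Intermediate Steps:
I(f) = 2*f
w(G, E) = -√(6 + E) - 2*E (w(G, E) = (2*E + √(6 + E))*(-1 - 1*0) = (√(6 + E) + 2*E)*(-1 + 0) = (√(6 + E) + 2*E)*(-1) = -√(6 + E) - 2*E)
-w(60, 64) = -(-√(6 + 64) - 2*64) = -(-√70 - 128) = -(-128 - √70) = 128 + √70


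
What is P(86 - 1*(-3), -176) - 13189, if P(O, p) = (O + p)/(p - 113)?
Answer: -3811534/289 ≈ -13189.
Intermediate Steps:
P(O, p) = (O + p)/(-113 + p)
P(86 - 1*(-3), -176) - 13189 = ((86 - 1*(-3)) - 176)/(-113 - 176) - 13189 = ((86 + 3) - 176)/(-289) - 13189 = -(89 - 176)/289 - 13189 = -1/289*(-87) - 13189 = 87/289 - 13189 = -3811534/289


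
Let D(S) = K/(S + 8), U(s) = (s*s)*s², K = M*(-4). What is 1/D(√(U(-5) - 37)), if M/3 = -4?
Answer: ⅙ + 7*√3/24 ≈ 0.67185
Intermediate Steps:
M = -12 (M = 3*(-4) = -12)
K = 48 (K = -12*(-4) = 48)
U(s) = s⁴ (U(s) = s²*s² = s⁴)
D(S) = 48/(8 + S) (D(S) = 48/(S + 8) = 48/(8 + S))
1/D(√(U(-5) - 37)) = 1/(48/(8 + √((-5)⁴ - 37))) = 1/(48/(8 + √(625 - 37))) = 1/(48/(8 + √588)) = 1/(48/(8 + 14*√3)) = ⅙ + 7*√3/24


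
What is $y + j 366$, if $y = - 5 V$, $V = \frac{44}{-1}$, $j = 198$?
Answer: $72688$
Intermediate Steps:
$V = -44$ ($V = 44 \left(-1\right) = -44$)
$y = 220$ ($y = \left(-5\right) \left(-44\right) = 220$)
$y + j 366 = 220 + 198 \cdot 366 = 220 + 72468 = 72688$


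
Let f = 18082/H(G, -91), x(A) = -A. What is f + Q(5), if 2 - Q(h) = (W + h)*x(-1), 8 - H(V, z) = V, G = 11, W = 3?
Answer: -18100/3 ≈ -6033.3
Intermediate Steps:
H(V, z) = 8 - V
Q(h) = -1 - h (Q(h) = 2 - (3 + h)*(-1*(-1)) = 2 - (3 + h) = 2 + (-3 - h) = -1 - h)
f = -18082/3 (f = 18082/(8 - 1*11) = 18082/(8 - 11) = 18082/(-3) = 18082*(-1/3) = -18082/3 ≈ -6027.3)
f + Q(5) = -18082/3 + (-1 - 1*5) = -18082/3 + (-1 - 5) = -18082/3 - 6 = -18100/3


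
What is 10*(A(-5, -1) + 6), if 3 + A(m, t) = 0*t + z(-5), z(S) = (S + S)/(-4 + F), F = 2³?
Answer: 5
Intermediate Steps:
F = 8
z(S) = S/2 (z(S) = (S + S)/(-4 + 8) = (2*S)/4 = (2*S)*(¼) = S/2)
A(m, t) = -11/2 (A(m, t) = -3 + (0*t + (½)*(-5)) = -3 + (0 - 5/2) = -3 - 5/2 = -11/2)
10*(A(-5, -1) + 6) = 10*(-11/2 + 6) = 10*(½) = 5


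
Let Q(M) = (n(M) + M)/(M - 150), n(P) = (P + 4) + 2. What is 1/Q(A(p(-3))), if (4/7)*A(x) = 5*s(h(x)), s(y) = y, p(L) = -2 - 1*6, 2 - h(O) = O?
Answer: -125/362 ≈ -0.34530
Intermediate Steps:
h(O) = 2 - O
p(L) = -8 (p(L) = -2 - 6 = -8)
A(x) = 35/2 - 35*x/4 (A(x) = 7*(5*(2 - x))/4 = 7*(10 - 5*x)/4 = 35/2 - 35*x/4)
n(P) = 6 + P (n(P) = (4 + P) + 2 = 6 + P)
Q(M) = (6 + 2*M)/(-150 + M) (Q(M) = ((6 + M) + M)/(M - 150) = (6 + 2*M)/(-150 + M))
1/Q(A(p(-3))) = 1/(2*(3 + (35/2 - 35/4*(-8)))/(-150 + (35/2 - 35/4*(-8)))) = 1/(2*(3 + (35/2 + 70))/(-150 + (35/2 + 70))) = 1/(2*(3 + 175/2)/(-150 + 175/2)) = 1/(2*(181/2)/(-125/2)) = 1/(2*(-2/125)*(181/2)) = 1/(-362/125) = -125/362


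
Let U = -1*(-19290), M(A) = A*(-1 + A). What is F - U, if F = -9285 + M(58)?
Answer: -25269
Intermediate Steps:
U = 19290
F = -5979 (F = -9285 + 58*(-1 + 58) = -9285 + 58*57 = -9285 + 3306 = -5979)
F - U = -5979 - 1*19290 = -5979 - 19290 = -25269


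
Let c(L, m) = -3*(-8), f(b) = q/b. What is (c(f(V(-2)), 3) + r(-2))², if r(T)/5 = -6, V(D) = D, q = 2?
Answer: 36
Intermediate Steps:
r(T) = -30 (r(T) = 5*(-6) = -30)
f(b) = 2/b
c(L, m) = 24
(c(f(V(-2)), 3) + r(-2))² = (24 - 30)² = (-6)² = 36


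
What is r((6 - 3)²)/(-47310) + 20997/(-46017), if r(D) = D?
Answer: -36806749/80632010 ≈ -0.45648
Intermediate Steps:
r((6 - 3)²)/(-47310) + 20997/(-46017) = (6 - 3)²/(-47310) + 20997/(-46017) = 3²*(-1/47310) + 20997*(-1/46017) = 9*(-1/47310) - 2333/5113 = -3/15770 - 2333/5113 = -36806749/80632010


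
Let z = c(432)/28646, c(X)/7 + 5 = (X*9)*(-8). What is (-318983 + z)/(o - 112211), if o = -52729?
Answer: 3045934927/1574957080 ≈ 1.9340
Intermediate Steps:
c(X) = -35 - 504*X (c(X) = -35 + 7*((X*9)*(-8)) = -35 + 7*((9*X)*(-8)) = -35 + 7*(-72*X) = -35 - 504*X)
z = -217763/28646 (z = (-35 - 504*432)/28646 = (-35 - 217728)*(1/28646) = -217763*1/28646 = -217763/28646 ≈ -7.6019)
(-318983 + z)/(o - 112211) = (-318983 - 217763/28646)/(-52729 - 112211) = -9137804781/28646/(-164940) = -9137804781/28646*(-1/164940) = 3045934927/1574957080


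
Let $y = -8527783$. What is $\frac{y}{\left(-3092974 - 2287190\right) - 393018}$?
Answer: $\frac{8527783}{5773182} \approx 1.4771$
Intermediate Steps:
$\frac{y}{\left(-3092974 - 2287190\right) - 393018} = - \frac{8527783}{\left(-3092974 - 2287190\right) - 393018} = - \frac{8527783}{-5380164 - 393018} = - \frac{8527783}{-5773182} = \left(-8527783\right) \left(- \frac{1}{5773182}\right) = \frac{8527783}{5773182}$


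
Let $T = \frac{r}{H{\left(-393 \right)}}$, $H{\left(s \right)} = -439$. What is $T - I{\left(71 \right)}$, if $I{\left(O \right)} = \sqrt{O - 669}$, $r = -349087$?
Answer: $\frac{349087}{439} - i \sqrt{598} \approx 795.19 - 24.454 i$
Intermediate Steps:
$I{\left(O \right)} = \sqrt{-669 + O}$
$T = \frac{349087}{439}$ ($T = - \frac{349087}{-439} = \left(-349087\right) \left(- \frac{1}{439}\right) = \frac{349087}{439} \approx 795.19$)
$T - I{\left(71 \right)} = \frac{349087}{439} - \sqrt{-669 + 71} = \frac{349087}{439} - \sqrt{-598} = \frac{349087}{439} - i \sqrt{598}$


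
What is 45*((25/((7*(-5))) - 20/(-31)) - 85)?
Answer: -830700/217 ≈ -3828.1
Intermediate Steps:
45*((25/((7*(-5))) - 20/(-31)) - 85) = 45*((25/(-35) - 20*(-1/31)) - 85) = 45*((25*(-1/35) + 20/31) - 85) = 45*((-5/7 + 20/31) - 85) = 45*(-15/217 - 85) = 45*(-18460/217) = -830700/217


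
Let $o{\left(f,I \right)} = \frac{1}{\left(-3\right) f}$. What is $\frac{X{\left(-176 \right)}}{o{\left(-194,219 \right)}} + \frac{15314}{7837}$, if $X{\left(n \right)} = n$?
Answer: $- \frac{802744270}{7837} \approx -1.0243 \cdot 10^{5}$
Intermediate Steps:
$o{\left(f,I \right)} = - \frac{1}{3 f}$
$\frac{X{\left(-176 \right)}}{o{\left(-194,219 \right)}} + \frac{15314}{7837} = - \frac{176}{\left(- \frac{1}{3}\right) \frac{1}{-194}} + \frac{15314}{7837} = - \frac{176}{\left(- \frac{1}{3}\right) \left(- \frac{1}{194}\right)} + 15314 \cdot \frac{1}{7837} = - 176 \frac{1}{\frac{1}{582}} + \frac{15314}{7837} = \left(-176\right) 582 + \frac{15314}{7837} = -102432 + \frac{15314}{7837} = - \frac{802744270}{7837}$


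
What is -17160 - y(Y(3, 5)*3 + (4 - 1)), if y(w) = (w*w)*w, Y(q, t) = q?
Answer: -18888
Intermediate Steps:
y(w) = w³ (y(w) = w²*w = w³)
-17160 - y(Y(3, 5)*3 + (4 - 1)) = -17160 - (3*3 + (4 - 1))³ = -17160 - (9 + 3)³ = -17160 - 1*12³ = -17160 - 1*1728 = -17160 - 1728 = -18888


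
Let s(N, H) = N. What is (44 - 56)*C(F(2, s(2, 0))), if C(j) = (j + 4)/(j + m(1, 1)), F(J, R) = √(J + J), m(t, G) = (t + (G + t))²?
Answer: -72/11 ≈ -6.5455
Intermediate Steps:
m(t, G) = (G + 2*t)²
F(J, R) = √2*√J (F(J, R) = √(2*J) = √2*√J)
C(j) = (4 + j)/(9 + j) (C(j) = (j + 4)/(j + (1 + 2*1)²) = (4 + j)/(j + (1 + 2)²) = (4 + j)/(j + 3²) = (4 + j)/(j + 9) = (4 + j)/(9 + j))
(44 - 56)*C(F(2, s(2, 0))) = (44 - 56)*((4 + √2*√2)/(9 + √2*√2)) = -12*(4 + 2)/(9 + 2) = -12*6/11 = -72/11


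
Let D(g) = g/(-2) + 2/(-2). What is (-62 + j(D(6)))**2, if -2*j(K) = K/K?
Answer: 15625/4 ≈ 3906.3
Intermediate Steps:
D(g) = -1 - g/2 (D(g) = g*(-1/2) + 2*(-1/2) = -g/2 - 1 = -1 - g/2)
j(K) = -1/2 (j(K) = -K/(2*K) = -1/2*1 = -1/2)
(-62 + j(D(6)))**2 = (-62 - 1/2)**2 = (-125/2)**2 = 15625/4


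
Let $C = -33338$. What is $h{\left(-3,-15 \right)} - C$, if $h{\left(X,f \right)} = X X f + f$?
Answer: $33188$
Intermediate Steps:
$h{\left(X,f \right)} = f + f X^{2}$ ($h{\left(X,f \right)} = X^{2} f + f = f X^{2} + f = f + f X^{2}$)
$h{\left(-3,-15 \right)} - C = - 15 \left(1 + \left(-3\right)^{2}\right) - -33338 = - 15 \left(1 + 9\right) + 33338 = \left(-15\right) 10 + 33338 = -150 + 33338 = 33188$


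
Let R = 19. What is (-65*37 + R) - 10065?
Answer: -12451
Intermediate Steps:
(-65*37 + R) - 10065 = (-65*37 + 19) - 10065 = (-2405 + 19) - 10065 = -2386 - 10065 = -12451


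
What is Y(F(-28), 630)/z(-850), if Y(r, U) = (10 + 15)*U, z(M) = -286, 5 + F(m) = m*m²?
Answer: -7875/143 ≈ -55.070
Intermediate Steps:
F(m) = -5 + m³ (F(m) = -5 + m*m² = -5 + m³)
Y(r, U) = 25*U
Y(F(-28), 630)/z(-850) = (25*630)/(-286) = 15750*(-1/286) = -7875/143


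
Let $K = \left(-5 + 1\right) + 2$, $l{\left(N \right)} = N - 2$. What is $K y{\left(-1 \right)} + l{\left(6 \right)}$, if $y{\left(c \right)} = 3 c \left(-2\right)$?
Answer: $-8$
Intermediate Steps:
$y{\left(c \right)} = - 6 c$
$l{\left(N \right)} = -2 + N$ ($l{\left(N \right)} = N - 2 = -2 + N$)
$K = -2$ ($K = -4 + 2 = -2$)
$K y{\left(-1 \right)} + l{\left(6 \right)} = - 2 \left(\left(-6\right) \left(-1\right)\right) + \left(-2 + 6\right) = \left(-2\right) 6 + 4 = -12 + 4 = -8$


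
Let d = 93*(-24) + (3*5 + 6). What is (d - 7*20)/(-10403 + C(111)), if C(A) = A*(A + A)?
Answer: -2351/14239 ≈ -0.16511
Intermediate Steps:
C(A) = 2*A**2 (C(A) = A*(2*A) = 2*A**2)
d = -2211 (d = -2232 + (15 + 6) = -2232 + 21 = -2211)
(d - 7*20)/(-10403 + C(111)) = (-2211 - 7*20)/(-10403 + 2*111**2) = (-2211 - 140)/(-10403 + 2*12321) = -2351/(-10403 + 24642) = -2351/14239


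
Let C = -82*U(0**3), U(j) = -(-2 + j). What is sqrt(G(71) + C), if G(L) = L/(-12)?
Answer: I*sqrt(6117)/6 ≈ 13.035*I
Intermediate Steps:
U(j) = 2 - j
G(L) = -L/12 (G(L) = L*(-1/12) = -L/12)
C = -164 (C = -82*(2 - 1*0**3) = -82*(2 - 1*0) = -82*(2 + 0) = -82*2 = -164)
sqrt(G(71) + C) = sqrt(-1/12*71 - 164) = sqrt(-71/12 - 164) = sqrt(-2039/12) = I*sqrt(6117)/6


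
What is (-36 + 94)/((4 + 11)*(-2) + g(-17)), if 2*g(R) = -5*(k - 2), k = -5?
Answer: -116/25 ≈ -4.6400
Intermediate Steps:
g(R) = 35/2 (g(R) = (-5*(-5 - 2))/2 = (-5*(-7))/2 = (½)*35 = 35/2)
(-36 + 94)/((4 + 11)*(-2) + g(-17)) = (-36 + 94)/((4 + 11)*(-2) + 35/2) = 58/(15*(-2) + 35/2) = 58/(-30 + 35/2) = 58/(-25/2) = 58*(-2/25) = -116/25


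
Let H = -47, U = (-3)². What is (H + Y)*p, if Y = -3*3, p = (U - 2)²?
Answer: -2744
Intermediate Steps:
U = 9
p = 49 (p = (9 - 2)² = 7² = 49)
Y = -9
(H + Y)*p = (-47 - 9)*49 = -56*49 = -2744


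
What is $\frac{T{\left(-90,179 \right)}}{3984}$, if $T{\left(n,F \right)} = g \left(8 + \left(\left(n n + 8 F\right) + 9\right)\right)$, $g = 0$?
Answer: $0$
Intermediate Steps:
$T{\left(n,F \right)} = 0$ ($T{\left(n,F \right)} = 0 \left(8 + \left(\left(n n + 8 F\right) + 9\right)\right) = 0 \left(8 + \left(\left(n^{2} + 8 F\right) + 9\right)\right) = 0 \left(8 + \left(9 + n^{2} + 8 F\right)\right) = 0 \left(17 + n^{2} + 8 F\right) = 0$)
$\frac{T{\left(-90,179 \right)}}{3984} = \frac{0}{3984} = 0 \cdot \frac{1}{3984} = 0$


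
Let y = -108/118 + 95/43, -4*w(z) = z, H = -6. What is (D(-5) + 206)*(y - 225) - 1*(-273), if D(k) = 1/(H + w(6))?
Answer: -1742180681/38055 ≈ -45781.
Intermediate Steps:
w(z) = -z/4
y = 3283/2537 (y = -108*1/118 + 95*(1/43) = -54/59 + 95/43 = 3283/2537 ≈ 1.2940)
D(k) = -2/15 (D(k) = 1/(-6 - ¼*6) = 1/(-6 - 3/2) = 1/(-15/2) = -2/15)
(D(-5) + 206)*(y - 225) - 1*(-273) = (-2/15 + 206)*(3283/2537 - 225) - 1*(-273) = (3088/15)*(-567542/2537) + 273 = -1752569696/38055 + 273 = -1742180681/38055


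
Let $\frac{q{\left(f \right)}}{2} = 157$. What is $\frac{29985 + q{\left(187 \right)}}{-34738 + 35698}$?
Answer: $\frac{30299}{960} \approx 31.561$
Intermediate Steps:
$q{\left(f \right)} = 314$ ($q{\left(f \right)} = 2 \cdot 157 = 314$)
$\frac{29985 + q{\left(187 \right)}}{-34738 + 35698} = \frac{29985 + 314}{-34738 + 35698} = \frac{30299}{960}$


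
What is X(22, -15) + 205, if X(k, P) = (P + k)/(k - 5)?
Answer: 3492/17 ≈ 205.41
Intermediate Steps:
X(k, P) = (P + k)/(-5 + k)
X(22, -15) + 205 = (-15 + 22)/(-5 + 22) + 205 = 7/17 + 205 = 3492/17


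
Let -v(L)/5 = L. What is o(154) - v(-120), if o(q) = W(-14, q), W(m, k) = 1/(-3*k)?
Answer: -277201/462 ≈ -600.00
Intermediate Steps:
v(L) = -5*L
W(m, k) = -1/(3*k)
o(q) = -1/(3*q)
o(154) - v(-120) = -1/3/154 - (-5)*(-120) = -1/3*1/154 - 1*600 = -1/462 - 600 = -277201/462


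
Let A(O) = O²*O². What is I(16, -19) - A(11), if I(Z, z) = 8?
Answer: -14633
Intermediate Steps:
A(O) = O⁴
I(16, -19) - A(11) = 8 - 1*11⁴ = 8 - 1*14641 = 8 - 14641 = -14633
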